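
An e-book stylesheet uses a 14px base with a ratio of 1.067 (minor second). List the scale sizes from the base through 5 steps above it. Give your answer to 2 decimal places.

Step 0: 14px
Step 1: 14.0 × 1.067 = 14.94
Step 2: 14.0 × 1.067² = 15.94
Step 3: 14.0 × 1.067³ = 17.01
Step 4: 14.0 × 1.067⁴ = 18.15
Step 5: 14.0 × 1.067⁵ = 19.36

14.00px, 14.94px, 15.94px, 17.01px, 18.15px, 19.36px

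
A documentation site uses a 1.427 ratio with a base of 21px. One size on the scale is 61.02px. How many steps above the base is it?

1.427ⁿ = 61.02 / 21 = 2.9057
n = ln(2.9057) / ln(1.427) = 1.0667 / 0.3556 ≈ 3.00

3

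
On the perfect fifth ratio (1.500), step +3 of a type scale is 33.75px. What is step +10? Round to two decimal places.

576.65px

33.75 × 1.500⁷ = 33.75 × 17.08594 ≈ 576.650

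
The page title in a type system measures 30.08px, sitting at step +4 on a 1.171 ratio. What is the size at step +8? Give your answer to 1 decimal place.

56.6px

Moving from step +4 to step +8 is 4 steps up, so multiply by r⁴.
30.08 × 1.171⁴ = 30.08 × 1.88030 ≈ 56.559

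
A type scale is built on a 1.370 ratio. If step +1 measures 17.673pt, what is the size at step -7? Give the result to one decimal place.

The gap is -7 − (1) = -8 steps, so the factor is 1.370^-8.
17.673 ÷ 1.370⁸ = 17.673 ÷ 12.40979 ≈ 1.424

1.4pt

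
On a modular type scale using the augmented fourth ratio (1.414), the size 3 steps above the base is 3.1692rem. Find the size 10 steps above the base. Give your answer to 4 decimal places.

35.8175rem

3.1692 × 1.414⁷ = 3.1692 × 11.30175 ≈ 35.8175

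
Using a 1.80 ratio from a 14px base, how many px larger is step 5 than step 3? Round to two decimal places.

Step 3: 14.0 × 1.80³ = 81.6480px
Step 5: 14.0 × 1.80⁵ = 264.5395px
Difference: 264.5395 − 81.6480 = 182.8915px

182.89px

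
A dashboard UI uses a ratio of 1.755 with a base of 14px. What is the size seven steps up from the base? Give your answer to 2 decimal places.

14.0 × 1.755⁷ = 14.0 × 51.27904 ≈ 717.91

717.91px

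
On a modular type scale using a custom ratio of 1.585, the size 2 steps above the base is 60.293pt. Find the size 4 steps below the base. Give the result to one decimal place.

60.293 ÷ 1.585⁶ = 60.293 ÷ 15.85534 ≈ 3.803

3.8pt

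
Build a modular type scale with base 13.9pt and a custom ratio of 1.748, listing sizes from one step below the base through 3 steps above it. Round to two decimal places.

Step -1: 13.9 ÷ 1.748 = 7.95
Step 0: 13.9pt
Step 1: 13.9 × 1.748 = 24.30
Step 2: 13.9 × 1.748² = 42.47
Step 3: 13.9 × 1.748³ = 74.24

7.95pt, 13.90pt, 24.30pt, 42.47pt, 74.24pt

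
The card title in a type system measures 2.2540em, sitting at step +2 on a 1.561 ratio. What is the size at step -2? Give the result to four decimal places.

Moving from step +2 to step -2 is 4 steps down, so divide by r⁴.
2.2540 ÷ 1.561⁴ = 2.2540 ÷ 5.93761 ≈ 0.3796

0.3796em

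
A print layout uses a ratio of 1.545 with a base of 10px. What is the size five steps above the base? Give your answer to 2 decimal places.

A modular type scale is a geometric sequence: sizeₙ = base × rⁿ.
10.0 × 1.545⁵ = 10.0 × 8.80324 ≈ 88.03

88.03px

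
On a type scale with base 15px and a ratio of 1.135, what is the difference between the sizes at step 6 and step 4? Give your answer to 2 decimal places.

Step 4: 15.0 × 1.135⁴ = 24.8929px
Step 6: 15.0 × 1.135⁶ = 32.0676px
Difference: 32.0676 − 24.8929 = 7.1747px

7.17px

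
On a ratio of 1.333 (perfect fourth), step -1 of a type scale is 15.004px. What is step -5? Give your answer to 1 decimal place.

4.8px

15.004 ÷ 1.333⁴ = 15.004 ÷ 3.15733 ≈ 4.752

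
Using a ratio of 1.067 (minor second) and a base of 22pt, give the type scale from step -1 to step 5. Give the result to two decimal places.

Step -1: 22.0 ÷ 1.067 = 20.62
Step 0: 22pt
Step 1: 22.0 × 1.067 = 23.47
Step 2: 22.0 × 1.067² = 25.05
Step 3: 22.0 × 1.067³ = 26.72
Step 4: 22.0 × 1.067⁴ = 28.52
Step 5: 22.0 × 1.067⁵ = 30.43

20.62pt, 22.00pt, 23.47pt, 25.05pt, 26.72pt, 28.52pt, 30.43pt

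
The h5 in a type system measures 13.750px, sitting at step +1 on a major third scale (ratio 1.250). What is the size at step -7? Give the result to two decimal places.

Moving from step +1 to step -7 is 8 steps down, so divide by r⁸.
13.750 ÷ 1.250⁸ = 13.750 ÷ 5.96046 ≈ 2.307

2.31px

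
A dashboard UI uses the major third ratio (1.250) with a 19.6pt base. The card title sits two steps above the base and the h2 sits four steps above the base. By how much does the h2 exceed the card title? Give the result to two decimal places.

17.23pt

Step 2: 19.6 × 1.250² = 30.6250pt
Step 4: 19.6 × 1.250⁴ = 47.8516pt
Difference: 47.8516 − 30.6250 = 17.2266pt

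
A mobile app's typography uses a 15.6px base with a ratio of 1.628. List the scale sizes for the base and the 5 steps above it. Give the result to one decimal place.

Step 0: 15.6px
Step 1: 15.6 × 1.628 = 25.4
Step 2: 15.6 × 1.628² = 41.3
Step 3: 15.6 × 1.628³ = 67.3
Step 4: 15.6 × 1.628⁴ = 109.6
Step 5: 15.6 × 1.628⁵ = 178.4

15.6px, 25.4px, 41.3px, 67.3px, 109.6px, 178.4px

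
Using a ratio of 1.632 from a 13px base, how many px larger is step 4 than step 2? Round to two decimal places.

57.60px

Step 2: 13.0 × 1.632² = 34.6245px
Step 4: 13.0 × 1.632⁴ = 92.2198px
Difference: 92.2198 − 34.6245 = 57.5953px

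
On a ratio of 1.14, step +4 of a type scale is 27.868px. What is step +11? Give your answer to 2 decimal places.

69.73px

The gap is 11 − (4) = 7 steps, so the factor is 1.14^7.
27.868 × 1.14⁷ = 27.868 × 2.50227 ≈ 69.733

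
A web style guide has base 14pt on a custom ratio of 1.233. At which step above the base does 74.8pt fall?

8

1.233ⁿ = 74.8 / 14 = 5.3429
n = ln(5.3429) / ln(1.233) = 1.6758 / 0.2095 ≈ 8.00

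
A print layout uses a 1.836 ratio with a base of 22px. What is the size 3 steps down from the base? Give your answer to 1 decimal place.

3.6px

22.0 ÷ 1.836³ = 22.0 ÷ 6.18897 ≈ 3.55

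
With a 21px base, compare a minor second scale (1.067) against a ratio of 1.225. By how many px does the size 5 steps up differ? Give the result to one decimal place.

Minor second: 21.0 × 1.067⁵ = 29.043px
At 1.225: 21.0 × 1.225⁵ = 57.929px
Difference: 57.929 − 29.043 = 28.886px

28.9px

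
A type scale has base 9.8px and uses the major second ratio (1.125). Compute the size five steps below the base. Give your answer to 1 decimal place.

Each step on a modular scale multiplies by the ratio, so the size n steps from the base is base × ratioⁿ.
9.8 ÷ 1.125⁵ = 9.8 ÷ 1.80203 ≈ 5.44

5.4px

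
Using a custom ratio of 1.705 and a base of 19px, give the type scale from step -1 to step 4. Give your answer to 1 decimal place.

11.1px, 19.0px, 32.4px, 55.2px, 94.2px, 160.6px

Step -1: 19.0 ÷ 1.705 = 11.1
Step 0: 19px
Step 1: 19.0 × 1.705 = 32.4
Step 2: 19.0 × 1.705² = 55.2
Step 3: 19.0 × 1.705³ = 94.2
Step 4: 19.0 × 1.705⁴ = 160.6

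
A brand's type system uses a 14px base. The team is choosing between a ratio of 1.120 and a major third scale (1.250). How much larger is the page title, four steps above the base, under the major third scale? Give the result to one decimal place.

12.2px

At 1.120: 14.0 × 1.120⁴ = 22.029px
Major third: 14.0 × 1.250⁴ = 34.180px
Difference: 34.180 − 22.029 = 12.151px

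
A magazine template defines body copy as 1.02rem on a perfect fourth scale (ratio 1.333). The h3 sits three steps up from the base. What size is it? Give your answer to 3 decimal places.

2.416rem

A modular type scale is a geometric sequence: sizeₙ = base × rⁿ.
1.02 × 1.333³ = 1.02 × 2.36859 ≈ 2.416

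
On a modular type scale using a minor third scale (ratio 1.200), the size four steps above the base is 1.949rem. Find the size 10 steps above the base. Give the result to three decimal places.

5.820rem

1.949 × 1.200⁶ = 1.949 × 2.98598 ≈ 5.820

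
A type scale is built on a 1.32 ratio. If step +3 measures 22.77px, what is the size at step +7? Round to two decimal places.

69.13px

Moving from step +3 to step +7 is 4 steps up, so multiply by r⁴.
22.77 × 1.32⁴ = 22.77 × 3.03596 ≈ 69.129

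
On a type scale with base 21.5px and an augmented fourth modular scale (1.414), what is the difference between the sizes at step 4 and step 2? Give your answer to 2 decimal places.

42.96px

Step 2: 21.5 × 1.414² = 42.9870px
Step 4: 21.5 × 1.414⁴ = 85.9481px
Difference: 85.9481 − 42.9870 = 42.9611px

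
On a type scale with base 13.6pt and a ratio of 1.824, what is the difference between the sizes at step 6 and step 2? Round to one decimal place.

455.6pt

Step 2: 13.6 × 1.824² = 45.247pt
Step 6: 13.6 × 1.824⁶ = 500.827pt
Difference: 500.827 − 45.247 = 455.580pt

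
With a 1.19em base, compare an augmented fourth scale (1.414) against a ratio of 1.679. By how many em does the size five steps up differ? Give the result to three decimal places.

Augmented fourth: 1.19 × 1.414⁵ = 6.72658em
At 1.679: 1.19 × 1.679⁵ = 15.87817em
Difference: 15.87817 − 6.72658 = 9.15159em

9.152em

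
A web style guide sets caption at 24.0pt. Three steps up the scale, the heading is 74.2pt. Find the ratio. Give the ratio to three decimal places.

r³ = 74.2 / 24.0, so r = (74.2/24.0)^(1/3).
r = 3.0917^(1/3) ≈ 1.4568

1.457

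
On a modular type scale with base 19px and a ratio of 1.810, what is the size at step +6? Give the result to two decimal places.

A modular type scale is a geometric sequence: sizeₙ = base × rⁿ.
19.0 × 1.810⁶ = 19.0 × 35.16183 ≈ 668.07

668.07px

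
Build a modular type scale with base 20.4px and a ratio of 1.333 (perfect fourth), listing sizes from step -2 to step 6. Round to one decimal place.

Step -2: 20.4 ÷ 1.333² = 11.5
Step -1: 20.4 ÷ 1.333 = 15.3
Step 0: 20.4px
Step 1: 20.4 × 1.333 = 27.2
Step 2: 20.4 × 1.333² = 36.2
Step 3: 20.4 × 1.333³ = 48.3
Step 4: 20.4 × 1.333⁴ = 64.4
Step 5: 20.4 × 1.333⁵ = 85.9
Step 6: 20.4 × 1.333⁶ = 114.4

11.5px, 15.3px, 20.4px, 27.2px, 36.2px, 48.3px, 64.4px, 85.9px, 114.4px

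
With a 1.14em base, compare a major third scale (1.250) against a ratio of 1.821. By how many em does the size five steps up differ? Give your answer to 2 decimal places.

19.35em

Major third: 1.14 × 1.250⁵ = 3.4790em
At 1.821: 1.14 × 1.821⁵ = 22.8273em
Difference: 22.8273 − 3.4790 = 19.3483em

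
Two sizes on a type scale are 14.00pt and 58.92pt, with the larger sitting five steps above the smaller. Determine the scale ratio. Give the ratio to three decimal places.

1.333

r⁵ = 58.92 / 14.00, so r = (58.92/14.00)^(1/5).
r = 4.2086^(1/5) ≈ 1.3330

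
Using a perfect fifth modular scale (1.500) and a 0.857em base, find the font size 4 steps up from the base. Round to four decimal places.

A modular type scale is a geometric sequence: sizeₙ = base × rⁿ.
0.857 × 1.500⁴ = 0.857 × 5.06250 ≈ 4.3386

4.3386em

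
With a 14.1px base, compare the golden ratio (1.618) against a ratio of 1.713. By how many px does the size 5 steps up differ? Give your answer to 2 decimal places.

51.62px

Golden ratio: 14.1 × 1.618⁵ = 156.3550px
At 1.713: 14.1 × 1.713⁵ = 207.9725px
Difference: 207.9725 − 156.3550 = 51.6175px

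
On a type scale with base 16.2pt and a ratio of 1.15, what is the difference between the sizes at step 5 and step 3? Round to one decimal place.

Step 3: 16.2 × 1.15³ = 24.638pt
Step 5: 16.2 × 1.15⁵ = 32.584pt
Difference: 32.584 − 24.638 = 7.946pt

7.9pt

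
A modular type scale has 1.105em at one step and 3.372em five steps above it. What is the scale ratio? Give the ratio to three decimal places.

The ratio satisfies 1.105 × r⁵ = 3.372, so r = (3.372 / 1.105)^(1/5).
r = 3.0516^(1/5) ≈ 1.2500

1.250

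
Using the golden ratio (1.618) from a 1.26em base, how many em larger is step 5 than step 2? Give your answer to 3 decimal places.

Step 2: 1.26 × 1.618² = 3.29858em
Step 5: 1.26 × 1.618⁵ = 13.97215em
Difference: 13.97215 − 3.29858 = 10.67357em

10.674em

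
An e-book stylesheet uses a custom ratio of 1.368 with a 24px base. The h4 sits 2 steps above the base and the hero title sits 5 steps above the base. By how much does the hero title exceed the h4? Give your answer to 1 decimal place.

70.1px

Step 2: 24.0 × 1.368² = 44.914px
Step 5: 24.0 × 1.368⁵ = 114.985px
Difference: 114.985 − 44.914 = 70.071px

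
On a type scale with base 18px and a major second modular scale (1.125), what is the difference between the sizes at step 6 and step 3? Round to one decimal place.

Step 3: 18.0 × 1.125³ = 25.629px
Step 6: 18.0 × 1.125⁶ = 36.491px
Difference: 36.491 − 25.629 = 10.862px

10.9px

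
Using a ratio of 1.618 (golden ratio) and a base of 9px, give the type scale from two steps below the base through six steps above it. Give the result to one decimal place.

3.4px, 5.6px, 9.0px, 14.6px, 23.6px, 38.1px, 61.7px, 99.8px, 161.5px

Step -2: 9.0 ÷ 1.618² = 3.4
Step -1: 9.0 ÷ 1.618 = 5.6
Step 0: 9px
Step 1: 9.0 × 1.618 = 14.6
Step 2: 9.0 × 1.618² = 23.6
Step 3: 9.0 × 1.618³ = 38.1
Step 4: 9.0 × 1.618⁴ = 61.7
Step 5: 9.0 × 1.618⁵ = 99.8
Step 6: 9.0 × 1.618⁶ = 161.5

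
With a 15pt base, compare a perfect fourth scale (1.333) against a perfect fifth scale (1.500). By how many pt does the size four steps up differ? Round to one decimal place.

28.6pt

Perfect fourth: 15.0 × 1.333⁴ = 47.360pt
Perfect fifth: 15.0 × 1.500⁴ = 75.938pt
Difference: 75.938 − 47.360 = 28.578pt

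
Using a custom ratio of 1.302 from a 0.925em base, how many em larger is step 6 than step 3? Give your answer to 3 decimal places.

2.465em

Step 3: 0.925 × 1.302³ = 2.04162em
Step 6: 0.925 × 1.302⁶ = 4.50617em
Difference: 4.50617 − 2.04162 = 2.46455em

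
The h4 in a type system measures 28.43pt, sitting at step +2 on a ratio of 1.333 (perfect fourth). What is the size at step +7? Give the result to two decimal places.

119.65pt

The gap is 7 − (2) = 5 steps, so the factor is 1.333^5.
28.43 × 1.333⁵ = 28.43 × 4.20873 ≈ 119.654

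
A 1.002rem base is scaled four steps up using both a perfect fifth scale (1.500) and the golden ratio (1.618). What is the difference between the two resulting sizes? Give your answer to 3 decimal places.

1.795rem

Perfect fifth: 1.002 × 1.500⁴ = 5.07263rem
Golden ratio: 1.002 × 1.618⁴ = 6.86723rem
Difference: 6.86723 − 5.07263 = 1.79460rem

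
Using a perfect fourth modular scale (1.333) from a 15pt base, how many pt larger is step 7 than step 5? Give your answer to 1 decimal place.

Step 5: 15.0 × 1.333⁵ = 63.131pt
Step 7: 15.0 × 1.333⁷ = 112.177pt
Difference: 112.177 − 63.131 = 49.046pt

49.0pt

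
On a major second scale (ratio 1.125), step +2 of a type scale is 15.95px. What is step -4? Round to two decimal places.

Moving from step +2 to step -4 is 6 steps down, so divide by r⁶.
15.95 ÷ 1.125⁶ = 15.95 ÷ 2.02729 ≈ 7.868

7.87px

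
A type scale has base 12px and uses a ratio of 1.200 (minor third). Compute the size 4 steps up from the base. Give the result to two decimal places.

Every step multiplies by the scale ratio.
12.0 × 1.200⁴ = 12.0 × 2.07360 ≈ 24.88

24.88px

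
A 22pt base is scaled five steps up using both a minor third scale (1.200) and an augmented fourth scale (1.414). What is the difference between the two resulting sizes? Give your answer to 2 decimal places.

Minor third: 22.0 × 1.200⁵ = 54.7430pt
Augmented fourth: 22.0 × 1.414⁵ = 124.3569pt
Difference: 124.3569 − 54.7430 = 69.6139pt

69.61pt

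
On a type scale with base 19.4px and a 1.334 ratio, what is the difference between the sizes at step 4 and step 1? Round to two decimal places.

35.56px

Step 1: 19.4 × 1.334 = 25.8796px
Step 4: 19.4 × 1.334⁴ = 61.4363px
Difference: 61.4363 − 25.8796 = 35.5567px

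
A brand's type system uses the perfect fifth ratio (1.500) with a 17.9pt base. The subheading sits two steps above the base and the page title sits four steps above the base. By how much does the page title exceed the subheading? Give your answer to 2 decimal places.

50.34pt

Step 2: 17.9 × 1.500² = 40.2750pt
Step 4: 17.9 × 1.500⁴ = 90.6187pt
Difference: 90.6187 − 40.2750 = 50.3437pt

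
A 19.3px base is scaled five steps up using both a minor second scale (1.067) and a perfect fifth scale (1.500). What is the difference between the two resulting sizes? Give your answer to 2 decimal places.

119.87px

Minor second: 19.3 × 1.067⁵ = 26.6919px
Perfect fifth: 19.3 × 1.500⁵ = 146.5594px
Difference: 146.5594 − 26.6919 = 119.8675px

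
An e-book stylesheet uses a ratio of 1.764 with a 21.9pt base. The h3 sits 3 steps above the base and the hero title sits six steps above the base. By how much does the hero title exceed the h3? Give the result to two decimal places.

Step 3: 21.9 × 1.764³ = 120.2098pt
Step 6: 21.9 × 1.764⁶ = 659.8354pt
Difference: 659.8354 − 120.2098 = 539.6256pt

539.63pt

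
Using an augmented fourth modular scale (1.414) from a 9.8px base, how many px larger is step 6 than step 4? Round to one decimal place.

Step 4: 9.8 × 1.414⁴ = 39.176px
Step 6: 9.8 × 1.414⁶ = 78.329px
Difference: 78.329 − 39.176 = 39.153px

39.2px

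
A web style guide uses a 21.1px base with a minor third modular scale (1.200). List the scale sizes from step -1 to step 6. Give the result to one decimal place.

17.6px, 21.1px, 25.3px, 30.4px, 36.5px, 43.8px, 52.5px, 63.0px

Step -1: 21.1 ÷ 1.200 = 17.6
Step 0: 21.1px
Step 1: 21.1 × 1.200 = 25.3
Step 2: 21.1 × 1.200² = 30.4
Step 3: 21.1 × 1.200³ = 36.5
Step 4: 21.1 × 1.200⁴ = 43.8
Step 5: 21.1 × 1.200⁵ = 52.5
Step 6: 21.1 × 1.200⁶ = 63.0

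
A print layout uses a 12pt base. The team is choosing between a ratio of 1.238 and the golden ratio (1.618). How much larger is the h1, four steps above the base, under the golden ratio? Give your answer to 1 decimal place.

54.1pt

At 1.238: 12.0 × 1.238⁴ = 28.188pt
Golden ratio: 12.0 × 1.618⁴ = 82.242pt
Difference: 82.242 − 28.188 = 54.054pt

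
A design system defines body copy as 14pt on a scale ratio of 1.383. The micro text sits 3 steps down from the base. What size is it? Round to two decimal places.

5.29pt

14.0 ÷ 1.383³ = 14.0 ÷ 2.64525 ≈ 5.29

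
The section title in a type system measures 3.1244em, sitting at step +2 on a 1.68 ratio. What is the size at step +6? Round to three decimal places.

24.889em

Moving from step +2 to step +6 is 4 steps up, so multiply by r⁴.
3.1244 × 1.68⁴ = 3.1244 × 7.96594 ≈ 24.889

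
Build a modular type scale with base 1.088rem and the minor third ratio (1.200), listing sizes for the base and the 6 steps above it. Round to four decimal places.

1.0880rem, 1.3056rem, 1.5667rem, 1.8801rem, 2.2561rem, 2.7073rem, 3.2488rem

Step 0: 1.088rem
Step 1: 1.088 × 1.200 = 1.3056
Step 2: 1.088 × 1.200² = 1.5667
Step 3: 1.088 × 1.200³ = 1.8801
Step 4: 1.088 × 1.200⁴ = 2.2561
Step 5: 1.088 × 1.200⁵ = 2.7073
Step 6: 1.088 × 1.200⁶ = 3.2488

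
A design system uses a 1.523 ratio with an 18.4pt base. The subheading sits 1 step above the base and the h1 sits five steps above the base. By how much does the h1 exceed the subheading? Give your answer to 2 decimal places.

Step 1: 18.4 × 1.523 = 28.0232pt
Step 5: 18.4 × 1.523⁵ = 150.7708pt
Difference: 150.7708 − 28.0232 = 122.7476pt

122.75pt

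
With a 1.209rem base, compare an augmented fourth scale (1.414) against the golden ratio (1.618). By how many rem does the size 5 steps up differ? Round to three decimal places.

Augmented fourth: 1.209 × 1.414⁵ = 6.83397rem
Golden ratio: 1.209 × 1.618⁵ = 13.40661rem
Difference: 13.40661 − 6.83397 = 6.57264rem

6.573rem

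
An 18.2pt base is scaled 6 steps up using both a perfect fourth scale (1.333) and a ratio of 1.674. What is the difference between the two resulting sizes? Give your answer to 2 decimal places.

298.40pt

Perfect fourth: 18.2 × 1.333⁶ = 102.1062pt
At 1.674: 18.2 × 1.674⁶ = 400.5015pt
Difference: 400.5015 − 102.1062 = 298.3953pt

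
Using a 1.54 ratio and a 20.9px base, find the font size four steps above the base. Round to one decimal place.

20.9 × 1.54⁴ = 20.9 × 5.62449 ≈ 117.55

117.6px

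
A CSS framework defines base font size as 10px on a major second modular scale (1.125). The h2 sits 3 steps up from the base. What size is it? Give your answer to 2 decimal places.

A modular type scale is a geometric sequence: sizeₙ = base × rⁿ.
10.0 × 1.125³ = 10.0 × 1.42383 ≈ 14.24

14.24px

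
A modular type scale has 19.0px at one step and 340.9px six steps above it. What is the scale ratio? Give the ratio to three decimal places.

The ratio satisfies 19.0 × r⁶ = 340.9, so r = (340.9 / 19.0)^(1/6).
r = 17.9421^(1/6) ≈ 1.6180

1.618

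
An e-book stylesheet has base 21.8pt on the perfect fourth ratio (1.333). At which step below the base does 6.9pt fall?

4

1.333ⁿ = 21.8 / 6.9 = 3.1594
n = ln(3.1594) / ln(1.333) = 1.1504 / 0.2874 ≈ 4.00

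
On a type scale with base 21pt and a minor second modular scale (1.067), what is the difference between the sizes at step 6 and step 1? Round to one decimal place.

8.6pt

Step 1: 21.0 × 1.067 = 22.407pt
Step 6: 21.0 × 1.067⁶ = 30.989pt
Difference: 30.989 − 22.407 = 8.582pt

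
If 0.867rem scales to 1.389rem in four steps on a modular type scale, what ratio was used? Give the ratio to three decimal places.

r⁴ = 1.389 / 0.867, so r = (1.389/0.867)^(1/4).
r = 1.6021^(1/4) ≈ 1.1250

1.125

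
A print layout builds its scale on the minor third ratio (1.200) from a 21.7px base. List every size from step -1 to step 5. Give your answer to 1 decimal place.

Step -1: 21.7 ÷ 1.200 = 18.1
Step 0: 21.7px
Step 1: 21.7 × 1.200 = 26.0
Step 2: 21.7 × 1.200² = 31.2
Step 3: 21.7 × 1.200³ = 37.5
Step 4: 21.7 × 1.200⁴ = 45.0
Step 5: 21.7 × 1.200⁵ = 54.0

18.1px, 21.7px, 26.0px, 31.2px, 37.5px, 45.0px, 54.0px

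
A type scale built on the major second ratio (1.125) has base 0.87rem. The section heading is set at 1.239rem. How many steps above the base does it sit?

1.125ⁿ = 1.239 / 0.87 = 1.4241
n = ln(1.4241) / ln(1.125) = 0.3536 / 0.1178 ≈ 3.00

3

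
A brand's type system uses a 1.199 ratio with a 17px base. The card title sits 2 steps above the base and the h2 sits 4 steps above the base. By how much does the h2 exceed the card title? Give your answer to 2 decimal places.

Step 2: 17.0 × 1.199² = 24.4392px
Step 4: 17.0 × 1.199⁴ = 35.1338px
Difference: 35.1338 − 24.4392 = 10.6946px

10.69px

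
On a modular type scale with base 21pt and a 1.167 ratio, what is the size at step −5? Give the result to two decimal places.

9.70pt

A modular type scale is a geometric sequence: sizeₙ = base × rⁿ.
21.0 ÷ 1.167⁵ = 21.0 ÷ 2.16448 ≈ 9.70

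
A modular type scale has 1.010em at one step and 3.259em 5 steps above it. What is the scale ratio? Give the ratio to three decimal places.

The ratio satisfies 1.010 × r⁵ = 3.259, so r = (3.259 / 1.010)^(1/5).
r = 3.2267^(1/5) ≈ 1.2640

1.264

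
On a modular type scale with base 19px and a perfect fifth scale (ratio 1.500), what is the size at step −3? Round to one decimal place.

5.6px

19.0 ÷ 1.500³ = 19.0 ÷ 3.37500 ≈ 5.63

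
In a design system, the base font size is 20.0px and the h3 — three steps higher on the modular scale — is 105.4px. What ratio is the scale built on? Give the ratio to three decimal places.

1.740

The ratio satisfies 20.0 × r³ = 105.4, so r = (105.4 / 20.0)^(1/3).
r = 5.2700^(1/3) ≈ 1.7402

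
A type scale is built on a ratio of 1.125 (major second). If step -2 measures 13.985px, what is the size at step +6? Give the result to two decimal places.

35.88px

Moving from step -2 to step +6 is 8 steps up, so multiply by r⁸.
13.985 × 1.125⁸ = 13.985 × 2.56578 ≈ 35.882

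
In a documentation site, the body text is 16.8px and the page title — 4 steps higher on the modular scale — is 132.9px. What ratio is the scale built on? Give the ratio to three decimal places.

r⁴ = 132.9 / 16.8, so r = (132.9/16.8)^(1/4).
r = 7.9107^(1/4) ≈ 1.6771

1.677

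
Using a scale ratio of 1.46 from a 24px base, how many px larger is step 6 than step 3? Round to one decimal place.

157.8px

Step 3: 24.0 × 1.46³ = 74.691px
Step 6: 24.0 × 1.46⁶ = 232.449px
Difference: 232.449 − 74.691 = 157.758px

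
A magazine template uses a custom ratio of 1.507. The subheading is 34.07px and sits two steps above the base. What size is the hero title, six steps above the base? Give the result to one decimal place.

175.7px

34.07 × 1.507⁴ = 34.07 × 5.15766 ≈ 175.722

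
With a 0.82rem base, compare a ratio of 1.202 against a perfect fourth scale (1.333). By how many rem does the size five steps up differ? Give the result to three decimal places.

At 1.202: 0.82 × 1.202⁵ = 2.05748rem
Perfect fourth: 0.82 × 1.333⁵ = 3.45116rem
Difference: 3.45116 − 2.05748 = 1.39368rem

1.394rem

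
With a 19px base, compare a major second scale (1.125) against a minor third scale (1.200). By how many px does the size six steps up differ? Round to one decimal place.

Major second: 19.0 × 1.125⁶ = 38.518px
Minor third: 19.0 × 1.200⁶ = 56.734px
Difference: 56.734 − 38.518 = 18.216px

18.2px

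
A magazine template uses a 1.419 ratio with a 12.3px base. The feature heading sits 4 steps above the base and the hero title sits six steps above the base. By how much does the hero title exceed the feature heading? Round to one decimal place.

Step 4: 12.3 × 1.419⁴ = 49.869px
Step 6: 12.3 × 1.419⁶ = 100.415px
Difference: 100.415 − 49.869 = 50.546px

50.5px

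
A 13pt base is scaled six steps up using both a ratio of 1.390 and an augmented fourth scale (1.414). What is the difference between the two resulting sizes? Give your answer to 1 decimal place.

10.1pt

At 1.390: 13.0 × 1.390⁶ = 93.763pt
Augmented fourth: 13.0 × 1.414⁶ = 103.906pt
Difference: 103.906 − 93.763 = 10.143pt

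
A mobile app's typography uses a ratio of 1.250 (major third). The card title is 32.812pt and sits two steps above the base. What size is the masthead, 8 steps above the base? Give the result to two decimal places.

125.17pt

Moving from step +2 to step +8 is 6 steps up, so multiply by r⁶.
32.812 × 1.250⁶ = 32.812 × 3.81470 ≈ 125.168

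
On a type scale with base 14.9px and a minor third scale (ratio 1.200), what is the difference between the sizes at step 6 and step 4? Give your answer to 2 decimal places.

13.59px

Step 4: 14.9 × 1.200⁴ = 30.8966px
Step 6: 14.9 × 1.200⁶ = 44.4912px
Difference: 44.4912 − 30.8966 = 13.5946px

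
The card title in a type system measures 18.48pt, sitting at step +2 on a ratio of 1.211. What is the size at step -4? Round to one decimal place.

18.48 ÷ 1.211⁶ = 18.48 ÷ 3.15402 ≈ 5.859

5.9pt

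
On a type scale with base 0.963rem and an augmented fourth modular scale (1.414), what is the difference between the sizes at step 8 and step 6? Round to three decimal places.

Step 6: 0.963 × 1.414⁶ = 7.69702rem
Step 8: 0.963 × 1.414⁸ = 15.38940rem
Difference: 15.38940 − 7.69702 = 7.69238rem

7.692rem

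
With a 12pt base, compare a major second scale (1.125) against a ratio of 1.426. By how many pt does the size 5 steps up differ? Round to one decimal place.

Major second: 12.0 × 1.125⁵ = 21.624pt
At 1.426: 12.0 × 1.426⁵ = 70.759pt
Difference: 70.759 − 21.624 = 49.135pt

49.1pt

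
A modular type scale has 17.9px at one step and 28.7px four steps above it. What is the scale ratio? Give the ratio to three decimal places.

r⁴ = 28.7 / 17.9, so r = (28.7/17.9)^(1/4).
r = 1.6034^(1/4) ≈ 1.1253

1.125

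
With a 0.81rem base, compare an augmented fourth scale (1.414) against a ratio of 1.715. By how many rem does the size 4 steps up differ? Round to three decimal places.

Augmented fourth: 0.81 × 1.414⁴ = 3.23804rem
At 1.715: 0.81 × 1.715⁴ = 7.00715rem
Difference: 7.00715 − 3.23804 = 3.76911rem

3.769rem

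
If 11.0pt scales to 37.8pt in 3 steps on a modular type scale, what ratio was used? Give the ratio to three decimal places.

1.509

The ratio satisfies 11.0 × r³ = 37.8, so r = (37.8 / 11.0)^(1/3).
r = 3.4364^(1/3) ≈ 1.5090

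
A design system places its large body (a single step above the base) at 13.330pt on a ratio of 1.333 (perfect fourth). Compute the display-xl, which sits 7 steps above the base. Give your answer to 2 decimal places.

74.78pt

The gap is 7 − (1) = 6 steps, so the factor is 1.333^6.
13.330 × 1.333⁶ = 13.330 × 5.61023 ≈ 74.784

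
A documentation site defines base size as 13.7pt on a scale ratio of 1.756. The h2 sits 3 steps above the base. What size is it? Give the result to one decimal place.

Every step multiplies by the scale ratio.
13.7 × 1.756³ = 13.7 × 5.41469 ≈ 74.18

74.2pt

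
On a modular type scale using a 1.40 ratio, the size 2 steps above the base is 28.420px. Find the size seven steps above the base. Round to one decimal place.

152.8px

28.420 × 1.40⁵ = 28.420 × 5.37824 ≈ 152.850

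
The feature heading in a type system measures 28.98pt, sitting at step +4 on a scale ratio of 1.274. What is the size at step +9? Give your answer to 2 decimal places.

97.26pt

28.98 × 1.274⁵ = 28.98 × 3.35619 ≈ 97.263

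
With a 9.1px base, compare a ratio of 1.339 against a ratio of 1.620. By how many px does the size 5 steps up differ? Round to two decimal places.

62.37px

At 1.339: 9.1 × 1.339⁵ = 39.1692px
At 1.620: 9.1 × 1.620⁵ = 101.5352px
Difference: 101.5352 − 39.1692 = 62.3660px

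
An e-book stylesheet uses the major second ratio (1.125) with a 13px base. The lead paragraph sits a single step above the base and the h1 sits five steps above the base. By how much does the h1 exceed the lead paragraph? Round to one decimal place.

8.8px

Step 1: 13.0 × 1.125 = 14.625px
Step 5: 13.0 × 1.125⁵ = 23.426px
Difference: 23.426 − 14.625 = 8.801px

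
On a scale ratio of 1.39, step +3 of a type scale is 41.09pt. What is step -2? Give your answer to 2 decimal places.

Moving from step +3 to step -2 is 5 steps down, so divide by r⁵.
41.09 ÷ 1.39⁵ = 41.09 ÷ 5.18888 ≈ 7.919

7.92pt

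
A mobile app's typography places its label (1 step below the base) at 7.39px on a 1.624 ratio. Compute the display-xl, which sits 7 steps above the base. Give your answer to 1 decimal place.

7.39 × 1.624⁸ = 7.39 × 48.38249 ≈ 357.547

357.5px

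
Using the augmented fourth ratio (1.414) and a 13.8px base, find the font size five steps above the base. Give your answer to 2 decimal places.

78.01px

13.8 × 1.414⁵ = 13.8 × 5.65258 ≈ 78.01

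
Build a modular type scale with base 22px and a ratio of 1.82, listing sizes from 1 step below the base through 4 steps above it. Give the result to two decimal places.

12.09px, 22.00px, 40.04px, 72.87px, 132.63px, 241.38px

Step -1: 22.0 ÷ 1.82 = 12.09
Step 0: 22px
Step 1: 22.0 × 1.82 = 40.04
Step 2: 22.0 × 1.82² = 72.87
Step 3: 22.0 × 1.82³ = 132.63
Step 4: 22.0 × 1.82⁴ = 241.38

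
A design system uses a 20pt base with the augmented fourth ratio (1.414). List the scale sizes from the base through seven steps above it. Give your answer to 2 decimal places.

20.00pt, 28.28pt, 39.99pt, 56.54pt, 79.95pt, 113.05pt, 159.86pt, 226.04pt

Step 0: 20pt
Step 1: 20.0 × 1.414 = 28.28
Step 2: 20.0 × 1.414² = 39.99
Step 3: 20.0 × 1.414³ = 56.54
Step 4: 20.0 × 1.414⁴ = 79.95
Step 5: 20.0 × 1.414⁵ = 113.05
Step 6: 20.0 × 1.414⁶ = 159.86
Step 7: 20.0 × 1.414⁷ = 226.04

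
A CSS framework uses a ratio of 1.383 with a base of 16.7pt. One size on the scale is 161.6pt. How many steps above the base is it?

1.383ⁿ = 161.6 / 16.7 = 9.6766
n = ln(9.6766) / ln(1.383) = 2.2697 / 0.3243 ≈ 7.00

7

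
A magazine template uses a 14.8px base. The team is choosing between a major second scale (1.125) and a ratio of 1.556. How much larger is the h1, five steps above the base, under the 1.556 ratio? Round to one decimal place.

108.3px

Major second: 14.8 × 1.125⁵ = 26.670px
At 1.556: 14.8 × 1.556⁵ = 134.993px
Difference: 134.993 − 26.670 = 108.323px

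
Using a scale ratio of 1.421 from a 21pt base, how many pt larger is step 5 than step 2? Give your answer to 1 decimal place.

79.3pt

Step 2: 21.0 × 1.421² = 42.404pt
Step 5: 21.0 × 1.421⁵ = 121.672pt
Difference: 121.672 − 42.404 = 79.268pt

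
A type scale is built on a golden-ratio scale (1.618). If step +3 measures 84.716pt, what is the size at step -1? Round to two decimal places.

12.36pt

Moving from step +3 to step -1 is 4 steps down, so divide by r⁴.
84.716 ÷ 1.618⁴ = 84.716 ÷ 6.85353 ≈ 12.361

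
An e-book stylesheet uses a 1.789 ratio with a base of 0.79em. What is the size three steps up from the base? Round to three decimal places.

4.523em

Each step on a modular scale multiplies by the ratio, so the size n steps from the base is base × ratioⁿ.
0.79 × 1.789³ = 0.79 × 5.72573 ≈ 4.523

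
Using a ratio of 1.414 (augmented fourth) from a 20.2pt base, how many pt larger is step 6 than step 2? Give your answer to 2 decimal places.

121.07pt

Step 2: 20.2 × 1.414² = 40.3878pt
Step 6: 20.2 × 1.414⁶ = 161.4536pt
Difference: 161.4536 − 40.3878 = 121.0658pt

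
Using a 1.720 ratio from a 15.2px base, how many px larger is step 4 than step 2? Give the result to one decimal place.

Step 2: 15.2 × 1.720² = 44.968px
Step 4: 15.2 × 1.720⁴ = 133.032px
Difference: 133.032 − 44.968 = 88.064px

88.1px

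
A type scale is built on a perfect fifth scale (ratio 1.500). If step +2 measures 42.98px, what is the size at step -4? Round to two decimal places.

3.77px

Moving from step +2 to step -4 is 6 steps down, so divide by r⁶.
42.98 ÷ 1.500⁶ = 42.98 ÷ 11.39062 ≈ 3.773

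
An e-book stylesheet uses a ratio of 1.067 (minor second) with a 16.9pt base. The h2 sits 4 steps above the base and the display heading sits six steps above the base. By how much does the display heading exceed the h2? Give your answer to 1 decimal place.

3.0pt

Step 4: 16.9 × 1.067⁴ = 21.905pt
Step 6: 16.9 × 1.067⁶ = 24.939pt
Difference: 24.939 − 21.905 = 3.034pt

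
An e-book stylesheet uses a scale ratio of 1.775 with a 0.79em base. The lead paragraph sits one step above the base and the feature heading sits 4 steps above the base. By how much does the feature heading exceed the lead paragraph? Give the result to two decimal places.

Step 1: 0.79 × 1.775 = 1.4022em
Step 4: 0.79 × 1.775⁴ = 7.8419em
Difference: 7.8419 − 1.4022 = 6.4397em

6.44em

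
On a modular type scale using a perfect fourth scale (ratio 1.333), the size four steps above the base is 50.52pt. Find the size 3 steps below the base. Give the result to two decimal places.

The gap is -3 − (4) = -7 steps, so the factor is 1.333^-7.
50.52 ÷ 1.333⁷ = 50.52 ÷ 7.47844 ≈ 6.755

6.76pt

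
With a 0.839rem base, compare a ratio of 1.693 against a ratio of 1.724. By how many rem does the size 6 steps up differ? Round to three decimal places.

At 1.693: 0.839 × 1.693⁶ = 19.75621rem
At 1.724: 0.839 × 1.724⁶ = 22.02853rem
Difference: 22.02853 − 19.75621 = 2.27232rem

2.272rem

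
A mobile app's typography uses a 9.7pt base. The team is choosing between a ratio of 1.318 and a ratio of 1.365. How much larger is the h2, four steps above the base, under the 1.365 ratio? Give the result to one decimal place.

At 1.318: 9.7 × 1.318⁴ = 29.271pt
At 1.365: 9.7 × 1.365⁴ = 33.675pt
Difference: 33.675 − 29.271 = 4.404pt

4.4pt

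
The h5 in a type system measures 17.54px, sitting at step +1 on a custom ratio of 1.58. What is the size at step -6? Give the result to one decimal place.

Moving from step +1 to step -6 is 7 steps down, so divide by r⁷.
17.54 ÷ 1.58⁷ = 17.54 ÷ 24.58100 ≈ 0.714

0.7px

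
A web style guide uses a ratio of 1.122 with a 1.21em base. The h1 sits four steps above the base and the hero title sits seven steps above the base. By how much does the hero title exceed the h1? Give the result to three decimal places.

Step 4: 1.21 × 1.122⁴ = 1.91759em
Step 7: 1.21 × 1.122⁷ = 2.70854em
Difference: 2.70854 − 1.91759 = 0.79095em

0.791em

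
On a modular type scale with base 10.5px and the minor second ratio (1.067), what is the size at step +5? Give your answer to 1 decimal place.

10.5 × 1.067⁵ = 10.5 × 1.38300 ≈ 14.52

14.5px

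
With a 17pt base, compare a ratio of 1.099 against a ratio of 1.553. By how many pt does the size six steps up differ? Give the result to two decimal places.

208.54pt

At 1.099: 17.0 × 1.099⁶ = 29.9526pt
At 1.553: 17.0 × 1.553⁶ = 238.4941pt
Difference: 238.4941 − 29.9526 = 208.5415pt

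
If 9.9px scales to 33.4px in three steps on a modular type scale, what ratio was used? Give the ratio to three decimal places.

The ratio satisfies 9.9 × r³ = 33.4, so r = (33.4 / 9.9)^(1/3).
r = 3.3737^(1/3) ≈ 1.4998

1.500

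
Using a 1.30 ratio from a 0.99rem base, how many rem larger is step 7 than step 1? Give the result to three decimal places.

Step 1: 0.99 × 1.30 = 1.28700rem
Step 7: 0.99 × 1.30⁷ = 6.21210rem
Difference: 6.21210 − 1.28700 = 4.92510rem

4.925rem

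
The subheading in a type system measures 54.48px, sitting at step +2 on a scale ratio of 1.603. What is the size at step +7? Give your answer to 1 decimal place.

54.48 × 1.603⁵ = 54.48 × 10.58443 ≈ 576.640

576.6px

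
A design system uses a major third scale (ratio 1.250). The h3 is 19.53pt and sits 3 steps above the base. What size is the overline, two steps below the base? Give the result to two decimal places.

6.40pt

Moving from step +3 to step -2 is 5 steps down, so divide by r⁵.
19.53 ÷ 1.250⁵ = 19.53 ÷ 3.05176 ≈ 6.400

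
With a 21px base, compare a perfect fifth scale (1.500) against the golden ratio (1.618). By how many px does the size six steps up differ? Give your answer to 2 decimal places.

137.58px

Perfect fifth: 21.0 × 1.500⁶ = 239.2031px
Golden ratio: 21.0 × 1.618⁶ = 376.7822px
Difference: 376.7822 − 239.2031 = 137.5791px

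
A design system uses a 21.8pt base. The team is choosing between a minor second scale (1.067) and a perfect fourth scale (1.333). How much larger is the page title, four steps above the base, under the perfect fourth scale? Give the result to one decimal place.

Minor second: 21.8 × 1.067⁴ = 28.256pt
Perfect fourth: 21.8 × 1.333⁴ = 68.830pt
Difference: 68.830 − 28.256 = 40.574pt

40.6pt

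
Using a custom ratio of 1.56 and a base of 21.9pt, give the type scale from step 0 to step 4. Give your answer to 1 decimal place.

Step 0: 21.9pt
Step 1: 21.9 × 1.56 = 34.2
Step 2: 21.9 × 1.56² = 53.3
Step 3: 21.9 × 1.56³ = 83.1
Step 4: 21.9 × 1.56⁴ = 129.7

21.9pt, 34.2pt, 53.3pt, 83.1pt, 129.7pt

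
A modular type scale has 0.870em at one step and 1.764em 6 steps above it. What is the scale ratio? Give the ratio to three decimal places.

r⁶ = 1.764 / 0.870, so r = (1.764/0.870)^(1/6).
r = 2.0276^(1/6) ≈ 1.1250

1.125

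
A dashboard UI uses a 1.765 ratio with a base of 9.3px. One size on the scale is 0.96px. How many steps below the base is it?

4

1.765ⁿ = 9.3 / 0.96 = 9.6875
n = ln(9.6875) / ln(1.765) = 2.2708 / 0.5682 ≈ 4.00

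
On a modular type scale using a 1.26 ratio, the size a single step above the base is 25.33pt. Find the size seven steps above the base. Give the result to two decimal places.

25.33 × 1.26⁶ = 25.33 × 4.00150 ≈ 101.358

101.36pt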